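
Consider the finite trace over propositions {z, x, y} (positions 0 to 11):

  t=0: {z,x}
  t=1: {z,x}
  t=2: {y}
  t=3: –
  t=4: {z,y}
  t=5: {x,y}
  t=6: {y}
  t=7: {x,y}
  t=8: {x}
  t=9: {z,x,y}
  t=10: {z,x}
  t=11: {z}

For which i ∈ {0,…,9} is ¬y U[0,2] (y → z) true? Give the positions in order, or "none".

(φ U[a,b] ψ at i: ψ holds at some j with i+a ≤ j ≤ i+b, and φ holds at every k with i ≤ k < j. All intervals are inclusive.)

0, 1, 3, 4, 8, 9

Evaluate at each i in [0,9]:
  i=0: ✓ (rhs at j=0)
  i=1: ✓ (rhs at j=1)
  i=2: ✗ (lhs fails at k=2 before rhs at j=3)
  i=3: ✓ (rhs at j=3)
  i=4: ✓ (rhs at j=4)
  i=5: ✗ (no rhs in [5,7])
  i=6: ✗ (lhs fails at k=6 before rhs at j=8)
  i=7: ✗ (lhs fails at k=7 before rhs at j=8)
  i=8: ✓ (rhs at j=8)
  i=9: ✓ (rhs at j=9)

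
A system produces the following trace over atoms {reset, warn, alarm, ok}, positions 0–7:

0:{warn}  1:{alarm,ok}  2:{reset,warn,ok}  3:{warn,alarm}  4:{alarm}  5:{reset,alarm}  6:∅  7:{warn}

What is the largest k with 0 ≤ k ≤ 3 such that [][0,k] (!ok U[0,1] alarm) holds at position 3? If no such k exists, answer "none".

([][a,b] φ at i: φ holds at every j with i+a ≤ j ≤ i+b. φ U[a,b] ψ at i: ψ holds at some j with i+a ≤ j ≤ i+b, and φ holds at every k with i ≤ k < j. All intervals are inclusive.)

2

(!ok U[0,1] alarm) must hold from j=3 onward; find where it first fails.
  j=3: holds
  j=4: holds
  j=5: holds
  j=6: fails
Holds on [3,5], so largest k = 2.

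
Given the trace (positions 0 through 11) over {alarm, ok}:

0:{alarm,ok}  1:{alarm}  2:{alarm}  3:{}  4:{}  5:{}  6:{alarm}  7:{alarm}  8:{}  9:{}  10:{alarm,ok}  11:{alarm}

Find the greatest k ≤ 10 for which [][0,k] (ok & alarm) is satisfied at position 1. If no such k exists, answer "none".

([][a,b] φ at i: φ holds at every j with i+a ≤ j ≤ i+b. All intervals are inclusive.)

(ok & alarm) must hold from j=1 onward; find where it first fails.
  j=1: fails → no k works.

none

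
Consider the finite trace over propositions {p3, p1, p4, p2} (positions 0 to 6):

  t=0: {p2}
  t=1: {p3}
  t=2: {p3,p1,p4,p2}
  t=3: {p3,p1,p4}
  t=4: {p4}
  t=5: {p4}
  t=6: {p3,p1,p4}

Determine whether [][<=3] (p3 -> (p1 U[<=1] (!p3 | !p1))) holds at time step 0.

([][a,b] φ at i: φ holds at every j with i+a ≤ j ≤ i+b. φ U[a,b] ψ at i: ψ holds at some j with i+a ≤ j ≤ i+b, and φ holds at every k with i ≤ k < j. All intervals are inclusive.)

Check (p3 -> (p1 U[<=1] (!p3 | !p1))) at every j in [0,3]:
  j=0: antecedent false → ✓
  j=1: antecedent true; consequent holds → ✓
  j=2: antecedent true; consequent fails → ✗
  j=3: antecedent true; consequent holds → ✓
Fails at j=2 → formula fails.

False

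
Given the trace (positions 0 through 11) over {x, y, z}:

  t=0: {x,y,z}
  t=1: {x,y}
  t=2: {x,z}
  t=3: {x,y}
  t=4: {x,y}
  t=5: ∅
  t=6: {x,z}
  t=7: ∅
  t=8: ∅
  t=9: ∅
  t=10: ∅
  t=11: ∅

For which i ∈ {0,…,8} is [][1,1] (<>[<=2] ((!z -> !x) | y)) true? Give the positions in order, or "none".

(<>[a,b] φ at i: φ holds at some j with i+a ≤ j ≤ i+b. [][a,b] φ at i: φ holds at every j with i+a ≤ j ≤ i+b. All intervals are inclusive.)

Evaluate at each i in [0,8]:
  i=0: ✓ (all of [1,1])
  i=1: ✓ (all of [2,2])
  i=2: ✓ (all of [3,3])
  i=3: ✓ (all of [4,4])
  i=4: ✓ (all of [5,5])
  i=5: ✓ (all of [6,6])
  i=6: ✓ (all of [7,7])
  i=7: ✓ (all of [8,8])
  i=8: ✓ (all of [9,9])

0, 1, 2, 3, 4, 5, 6, 7, 8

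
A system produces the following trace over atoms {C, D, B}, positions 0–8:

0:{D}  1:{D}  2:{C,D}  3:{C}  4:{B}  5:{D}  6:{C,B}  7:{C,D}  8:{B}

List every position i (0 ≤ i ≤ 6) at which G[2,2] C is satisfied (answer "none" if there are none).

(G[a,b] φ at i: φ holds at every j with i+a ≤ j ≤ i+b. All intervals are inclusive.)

Evaluate at each i in [0,6]:
  i=0: ✓ (all of [2,2])
  i=1: ✓ (all of [3,3])
  i=2: ✗ (fails at j=4)
  i=3: ✗ (fails at j=5)
  i=4: ✓ (all of [6,6])
  i=5: ✓ (all of [7,7])
  i=6: ✗ (fails at j=8)

0, 1, 4, 5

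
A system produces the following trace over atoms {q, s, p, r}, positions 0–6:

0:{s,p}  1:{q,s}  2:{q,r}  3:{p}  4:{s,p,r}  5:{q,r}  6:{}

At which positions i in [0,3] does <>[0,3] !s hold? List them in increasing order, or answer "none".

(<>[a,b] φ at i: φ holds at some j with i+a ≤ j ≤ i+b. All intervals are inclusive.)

0, 1, 2, 3

Evaluate at each i in [0,3]:
  i=0: ✓ (witness j=2)
  i=1: ✓ (witness j=2)
  i=2: ✓ (witness j=2)
  i=3: ✓ (witness j=3)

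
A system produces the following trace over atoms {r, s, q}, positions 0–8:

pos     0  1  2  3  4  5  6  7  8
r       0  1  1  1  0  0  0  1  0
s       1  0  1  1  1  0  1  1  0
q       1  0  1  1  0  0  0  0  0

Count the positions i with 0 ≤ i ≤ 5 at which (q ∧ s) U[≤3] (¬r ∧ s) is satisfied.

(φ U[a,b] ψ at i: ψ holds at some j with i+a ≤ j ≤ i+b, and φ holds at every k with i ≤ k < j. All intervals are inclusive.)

4

Evaluate at each i in [0,5]:
  i=0: ✓ (rhs at j=0)
  i=1: ✗ (lhs fails at k=1 before rhs at j=4)
  i=2: ✓ (rhs at j=4; lhs holds on [2,3])
  i=3: ✓ (rhs at j=4; lhs holds on [3,3])
  i=4: ✓ (rhs at j=4)
  i=5: ✗ (lhs fails at k=5 before rhs at j=6)
Positions where it holds: {0, 2, 3, 4} → 4.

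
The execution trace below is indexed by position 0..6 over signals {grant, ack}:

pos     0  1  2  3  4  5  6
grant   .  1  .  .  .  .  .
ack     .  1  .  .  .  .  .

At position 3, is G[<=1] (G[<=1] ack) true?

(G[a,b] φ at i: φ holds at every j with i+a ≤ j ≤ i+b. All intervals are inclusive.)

Check G[<=1] ack at every j in [3,4]:
  j=3: fails at 3
  j=4: fails at 4
Fails at j=3 → formula fails.

No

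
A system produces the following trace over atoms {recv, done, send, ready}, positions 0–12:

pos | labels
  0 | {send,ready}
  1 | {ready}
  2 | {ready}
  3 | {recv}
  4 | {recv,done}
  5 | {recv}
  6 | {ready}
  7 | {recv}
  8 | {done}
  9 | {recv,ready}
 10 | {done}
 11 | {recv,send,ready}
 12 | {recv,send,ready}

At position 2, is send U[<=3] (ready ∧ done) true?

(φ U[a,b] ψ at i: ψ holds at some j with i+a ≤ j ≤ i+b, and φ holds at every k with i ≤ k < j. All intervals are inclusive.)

Need some j in [2,5] with (ready ∧ done), and send at every k in [2,j-1].
  j=2: (ready ∧ done) false.
  j=3: (ready ∧ done) false.
  j=4: (ready ∧ done) false.
  j=5: (ready ∧ done) false.
No j in the window works → until fails.

Does not hold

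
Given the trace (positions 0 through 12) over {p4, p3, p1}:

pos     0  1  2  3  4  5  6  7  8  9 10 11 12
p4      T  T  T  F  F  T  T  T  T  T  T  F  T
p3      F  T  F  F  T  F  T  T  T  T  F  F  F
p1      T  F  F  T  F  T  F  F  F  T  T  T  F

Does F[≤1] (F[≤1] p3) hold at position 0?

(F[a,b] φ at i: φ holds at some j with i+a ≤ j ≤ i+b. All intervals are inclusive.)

Check F[≤1] p3 at each j in [0,1]:
  j=0: holds (witness at 1)
  j=1: holds (witness at 1)
Found at j=0 → formula holds.

Holds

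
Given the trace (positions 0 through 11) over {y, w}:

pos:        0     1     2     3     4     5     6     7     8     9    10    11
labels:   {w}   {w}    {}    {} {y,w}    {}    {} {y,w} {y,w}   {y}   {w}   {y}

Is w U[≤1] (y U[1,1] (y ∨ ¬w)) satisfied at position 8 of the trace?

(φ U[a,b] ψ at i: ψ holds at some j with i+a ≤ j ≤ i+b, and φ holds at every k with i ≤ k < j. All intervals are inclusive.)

Need some j in [8,9] with (y U[1,1] (y ∨ ¬w)), and w at every k in [8,j-1].
  j=8: (y U[1,1] (y ∨ ¬w)) holds; no prefix to check → satisfied.

Yes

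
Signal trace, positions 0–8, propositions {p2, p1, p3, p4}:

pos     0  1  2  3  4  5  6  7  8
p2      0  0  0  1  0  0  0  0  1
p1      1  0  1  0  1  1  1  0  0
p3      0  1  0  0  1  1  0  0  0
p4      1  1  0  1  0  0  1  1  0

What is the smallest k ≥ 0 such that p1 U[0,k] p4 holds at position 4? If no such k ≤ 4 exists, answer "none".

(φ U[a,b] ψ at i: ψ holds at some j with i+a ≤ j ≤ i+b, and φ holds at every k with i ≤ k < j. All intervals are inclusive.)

Need earliest j ≥ 4 with p4, and p1 at every k in [4,j-1].
  j=4: rhs fails.
  j=5: rhs fails.
  j=6: rhs holds; lhs holds on [4,5]. k = 2.

2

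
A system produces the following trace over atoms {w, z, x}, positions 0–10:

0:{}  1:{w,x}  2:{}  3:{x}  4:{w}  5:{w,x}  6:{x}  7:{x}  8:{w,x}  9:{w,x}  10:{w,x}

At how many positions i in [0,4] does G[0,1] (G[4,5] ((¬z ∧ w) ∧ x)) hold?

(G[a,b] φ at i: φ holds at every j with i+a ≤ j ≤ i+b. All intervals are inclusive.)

Evaluate at each i in [0,4]:
  i=0: ✗ (fails at j=0)
  i=1: ✗ (fails at j=1)
  i=2: ✗ (fails at j=2)
  i=3: ✗ (fails at j=3)
  i=4: ✓ (all of [4,5])
Positions where it holds: {4} → 1.

1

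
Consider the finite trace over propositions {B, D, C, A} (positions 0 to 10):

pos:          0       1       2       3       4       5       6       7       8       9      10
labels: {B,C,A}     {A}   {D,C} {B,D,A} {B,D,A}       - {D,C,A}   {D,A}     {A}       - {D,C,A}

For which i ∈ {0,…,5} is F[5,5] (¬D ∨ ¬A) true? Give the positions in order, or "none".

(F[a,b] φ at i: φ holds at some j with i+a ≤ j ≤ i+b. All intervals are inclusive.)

0, 3, 4

Evaluate at each i in [0,5]:
  i=0: ✓ (witness j=5)
  i=1: ✗ (none in [6,6])
  i=2: ✗ (none in [7,7])
  i=3: ✓ (witness j=8)
  i=4: ✓ (witness j=9)
  i=5: ✗ (none in [10,10])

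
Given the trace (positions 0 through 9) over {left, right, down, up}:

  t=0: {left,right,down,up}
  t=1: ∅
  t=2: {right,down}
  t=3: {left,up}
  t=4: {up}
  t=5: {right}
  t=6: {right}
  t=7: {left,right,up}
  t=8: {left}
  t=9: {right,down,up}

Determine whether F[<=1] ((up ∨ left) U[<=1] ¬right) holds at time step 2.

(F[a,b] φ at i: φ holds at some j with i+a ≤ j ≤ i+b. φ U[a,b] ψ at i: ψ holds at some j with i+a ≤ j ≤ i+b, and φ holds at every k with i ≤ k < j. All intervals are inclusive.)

Check ((up ∨ left) U[<=1] ¬right) at each j in [2,3]:
  j=2: fails
  j=3: holds
Found at j=3 → formula holds.

Yes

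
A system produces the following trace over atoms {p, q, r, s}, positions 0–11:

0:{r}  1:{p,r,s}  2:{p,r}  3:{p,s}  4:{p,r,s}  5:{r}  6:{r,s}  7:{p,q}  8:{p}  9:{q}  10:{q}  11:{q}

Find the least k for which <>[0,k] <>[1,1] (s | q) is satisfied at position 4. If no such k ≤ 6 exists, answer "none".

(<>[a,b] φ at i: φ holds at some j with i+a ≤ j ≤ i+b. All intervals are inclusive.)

1

Scan j = 4,5,… for <>[1,1] (s | q):
  j=4: fails
  j=5: holds
First hit at j=5, so smallest k = 5-4 = 1.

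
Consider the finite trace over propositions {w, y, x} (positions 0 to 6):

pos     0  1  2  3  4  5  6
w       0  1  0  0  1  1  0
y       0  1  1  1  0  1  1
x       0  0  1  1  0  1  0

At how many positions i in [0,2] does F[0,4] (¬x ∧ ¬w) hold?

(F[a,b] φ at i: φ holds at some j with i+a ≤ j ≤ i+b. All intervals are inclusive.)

2

Evaluate at each i in [0,2]:
  i=0: ✓ (witness j=0)
  i=1: ✗ (none in [1,5])
  i=2: ✓ (witness j=6)
Positions where it holds: {0, 2} → 2.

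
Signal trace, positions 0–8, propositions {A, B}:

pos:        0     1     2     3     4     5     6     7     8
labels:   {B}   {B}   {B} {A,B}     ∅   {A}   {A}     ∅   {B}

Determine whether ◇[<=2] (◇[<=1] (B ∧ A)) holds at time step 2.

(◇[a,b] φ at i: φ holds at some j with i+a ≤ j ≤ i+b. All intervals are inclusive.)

Yes

Check ◇[<=1] (B ∧ A) at each j in [2,4]:
  j=2: holds (witness at 3)
  j=3: holds (witness at 3)
  j=4: fails (none in [4,5])
Found at j=2 → formula holds.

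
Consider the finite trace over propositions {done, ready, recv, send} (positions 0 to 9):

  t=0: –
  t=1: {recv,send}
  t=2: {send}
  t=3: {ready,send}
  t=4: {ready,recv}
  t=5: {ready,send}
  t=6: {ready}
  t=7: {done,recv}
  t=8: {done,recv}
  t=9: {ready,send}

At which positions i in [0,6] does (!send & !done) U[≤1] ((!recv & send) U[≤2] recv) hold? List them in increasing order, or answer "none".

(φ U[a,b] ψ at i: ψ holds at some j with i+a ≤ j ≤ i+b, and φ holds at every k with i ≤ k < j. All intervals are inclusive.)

0, 1, 2, 3, 4, 6

Evaluate at each i in [0,6]:
  i=0: ✓ (rhs at j=1; lhs holds on [0,0])
  i=1: ✓ (rhs at j=1)
  i=2: ✓ (rhs at j=2)
  i=3: ✓ (rhs at j=3)
  i=4: ✓ (rhs at j=4)
  i=5: ✗ (no rhs in [5,6])
  i=6: ✓ (rhs at j=7; lhs holds on [6,6])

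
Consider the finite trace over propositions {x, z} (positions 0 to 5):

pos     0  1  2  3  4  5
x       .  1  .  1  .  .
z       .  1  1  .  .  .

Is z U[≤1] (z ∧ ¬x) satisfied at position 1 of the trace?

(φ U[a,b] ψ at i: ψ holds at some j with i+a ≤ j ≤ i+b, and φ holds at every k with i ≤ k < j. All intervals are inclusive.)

Need some j in [1,2] with (z ∧ ¬x), and z at every k in [1,j-1].
  j=1: (z ∧ ¬x) false.
  j=2: (z ∧ ¬x) holds; z holds at every k in [1,1] → satisfied.

Yes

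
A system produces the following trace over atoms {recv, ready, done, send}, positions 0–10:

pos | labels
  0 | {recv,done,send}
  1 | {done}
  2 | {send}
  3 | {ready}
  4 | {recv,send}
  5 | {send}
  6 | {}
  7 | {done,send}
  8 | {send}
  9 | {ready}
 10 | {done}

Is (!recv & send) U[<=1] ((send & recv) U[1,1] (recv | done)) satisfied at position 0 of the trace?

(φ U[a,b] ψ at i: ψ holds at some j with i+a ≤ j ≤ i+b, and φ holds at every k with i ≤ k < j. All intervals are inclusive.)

Need some j in [0,1] with ((send & recv) U[1,1] (recv | done)), and (!recv & send) at every k in [0,j-1].
  j=0: ((send & recv) U[1,1] (recv | done)) holds; no prefix to check → satisfied.

True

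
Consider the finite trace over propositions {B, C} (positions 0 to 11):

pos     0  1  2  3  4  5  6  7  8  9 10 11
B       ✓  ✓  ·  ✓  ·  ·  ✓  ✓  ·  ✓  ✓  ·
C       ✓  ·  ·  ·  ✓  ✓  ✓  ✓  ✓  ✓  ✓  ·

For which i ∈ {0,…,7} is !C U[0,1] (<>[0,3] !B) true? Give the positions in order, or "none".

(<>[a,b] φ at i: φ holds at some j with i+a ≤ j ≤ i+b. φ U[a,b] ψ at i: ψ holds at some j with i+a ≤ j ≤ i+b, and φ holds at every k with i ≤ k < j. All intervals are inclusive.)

Evaluate at each i in [0,7]:
  i=0: ✓ (rhs at j=0)
  i=1: ✓ (rhs at j=1)
  i=2: ✓ (rhs at j=2)
  i=3: ✓ (rhs at j=3)
  i=4: ✓ (rhs at j=4)
  i=5: ✓ (rhs at j=5)
  i=6: ✓ (rhs at j=6)
  i=7: ✓ (rhs at j=7)

0, 1, 2, 3, 4, 5, 6, 7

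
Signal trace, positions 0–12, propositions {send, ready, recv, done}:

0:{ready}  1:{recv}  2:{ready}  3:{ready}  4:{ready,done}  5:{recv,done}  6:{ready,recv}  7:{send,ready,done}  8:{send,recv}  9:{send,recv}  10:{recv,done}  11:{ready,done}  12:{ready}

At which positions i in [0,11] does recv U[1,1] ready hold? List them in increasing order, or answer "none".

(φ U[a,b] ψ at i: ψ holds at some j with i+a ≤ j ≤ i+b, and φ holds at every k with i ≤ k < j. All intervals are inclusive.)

Evaluate at each i in [0,11]:
  i=0: ✗ (no rhs in [1,1])
  i=1: ✓ (rhs at j=2; lhs holds on [1,1])
  i=2: ✗ (lhs fails at k=2 before rhs at j=3)
  i=3: ✗ (lhs fails at k=3 before rhs at j=4)
  i=4: ✗ (no rhs in [5,5])
  i=5: ✓ (rhs at j=6; lhs holds on [5,5])
  i=6: ✓ (rhs at j=7; lhs holds on [6,6])
  i=7: ✗ (no rhs in [8,8])
  i=8: ✗ (no rhs in [9,9])
  i=9: ✗ (no rhs in [10,10])
  i=10: ✓ (rhs at j=11; lhs holds on [10,10])
  i=11: ✗ (lhs fails at k=11 before rhs at j=12)

1, 5, 6, 10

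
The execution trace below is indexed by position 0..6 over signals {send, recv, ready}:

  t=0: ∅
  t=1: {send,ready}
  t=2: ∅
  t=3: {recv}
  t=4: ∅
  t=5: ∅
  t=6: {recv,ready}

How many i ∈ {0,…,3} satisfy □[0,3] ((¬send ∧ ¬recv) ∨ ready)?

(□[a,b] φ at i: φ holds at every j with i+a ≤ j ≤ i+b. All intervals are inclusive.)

Evaluate at each i in [0,3]:
  i=0: ✗ (fails at j=3)
  i=1: ✗ (fails at j=3)
  i=2: ✗ (fails at j=3)
  i=3: ✗ (fails at j=3)
Positions where it holds: {} → 0.

0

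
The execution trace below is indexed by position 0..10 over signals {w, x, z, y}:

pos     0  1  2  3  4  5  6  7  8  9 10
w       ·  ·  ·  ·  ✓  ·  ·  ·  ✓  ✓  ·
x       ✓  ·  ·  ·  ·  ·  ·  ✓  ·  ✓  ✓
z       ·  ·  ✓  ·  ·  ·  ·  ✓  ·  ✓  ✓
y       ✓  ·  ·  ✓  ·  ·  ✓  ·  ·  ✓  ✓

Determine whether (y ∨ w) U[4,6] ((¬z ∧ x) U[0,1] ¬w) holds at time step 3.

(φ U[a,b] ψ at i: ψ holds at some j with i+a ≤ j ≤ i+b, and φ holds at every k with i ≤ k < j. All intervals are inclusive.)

No

Need some j in [7,9] with ((¬z ∧ x) U[0,1] ¬w), and (y ∨ w) at every k in [3,j-1].
  j=7: ((¬z ∧ x) U[0,1] ¬w) holds, but (y ∨ w) fails at k=5 → not this j.
  j=8: ((¬z ∧ x) U[0,1] ¬w) — fails.
  j=9: ((¬z ∧ x) U[0,1] ¬w) — fails.
No j in the window works → until fails.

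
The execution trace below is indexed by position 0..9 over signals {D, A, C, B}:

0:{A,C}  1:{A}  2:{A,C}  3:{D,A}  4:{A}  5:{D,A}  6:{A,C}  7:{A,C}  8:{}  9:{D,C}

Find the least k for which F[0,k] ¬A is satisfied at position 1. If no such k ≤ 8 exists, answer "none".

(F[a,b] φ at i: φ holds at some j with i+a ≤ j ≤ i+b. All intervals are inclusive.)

7

Scan j = 1,2,… for ¬A:
  j=1: fails
  j=2: fails
  j=3: fails
  j=4: fails
  j=5: fails
  j=6: fails
  j=7: fails
  j=8: holds
First hit at j=8, so smallest k = 8-1 = 7.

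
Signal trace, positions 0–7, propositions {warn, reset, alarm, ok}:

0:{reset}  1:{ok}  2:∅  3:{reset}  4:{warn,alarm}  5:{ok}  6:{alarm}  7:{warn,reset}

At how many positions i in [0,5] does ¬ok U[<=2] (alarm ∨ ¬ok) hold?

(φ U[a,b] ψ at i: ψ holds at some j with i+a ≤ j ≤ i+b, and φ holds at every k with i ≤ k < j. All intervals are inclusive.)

Evaluate at each i in [0,5]:
  i=0: ✓ (rhs at j=0)
  i=1: ✗ (lhs fails at k=1 before rhs at j=2)
  i=2: ✓ (rhs at j=2)
  i=3: ✓ (rhs at j=3)
  i=4: ✓ (rhs at j=4)
  i=5: ✗ (lhs fails at k=5 before rhs at j=6)
Positions where it holds: {0, 2, 3, 4} → 4.

4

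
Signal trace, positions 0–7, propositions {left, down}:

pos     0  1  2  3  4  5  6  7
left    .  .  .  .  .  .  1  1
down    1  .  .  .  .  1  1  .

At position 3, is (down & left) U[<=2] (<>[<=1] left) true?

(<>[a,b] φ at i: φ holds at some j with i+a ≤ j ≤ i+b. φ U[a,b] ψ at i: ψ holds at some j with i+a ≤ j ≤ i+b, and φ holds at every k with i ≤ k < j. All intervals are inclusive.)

Need some j in [3,5] with <>[<=1] left, and (down & left) at every k in [3,j-1].
  j=3: <>[<=1] left — fails (none in [3,4]).
  j=4: <>[<=1] left — fails (none in [4,5]).
  j=5: <>[<=1] left holds, but (down & left) fails at k=3 → not this j.
No j in the window works → until fails.

No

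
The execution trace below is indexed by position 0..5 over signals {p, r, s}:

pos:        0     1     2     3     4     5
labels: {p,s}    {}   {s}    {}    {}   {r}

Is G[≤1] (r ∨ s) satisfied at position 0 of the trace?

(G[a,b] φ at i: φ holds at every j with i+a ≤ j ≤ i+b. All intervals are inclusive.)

Does not hold

Check (r ∨ s) at every j in [0,1]:
  j=0: true
  j=1: false
Fails at j=1 → formula fails.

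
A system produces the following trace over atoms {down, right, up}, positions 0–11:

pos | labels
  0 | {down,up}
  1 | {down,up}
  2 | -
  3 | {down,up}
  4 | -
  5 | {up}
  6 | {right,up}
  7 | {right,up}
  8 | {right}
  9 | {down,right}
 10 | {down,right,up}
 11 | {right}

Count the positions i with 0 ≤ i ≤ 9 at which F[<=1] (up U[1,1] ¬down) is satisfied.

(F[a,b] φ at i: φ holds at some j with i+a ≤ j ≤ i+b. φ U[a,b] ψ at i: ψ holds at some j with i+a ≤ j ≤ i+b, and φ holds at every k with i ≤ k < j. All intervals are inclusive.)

9

Evaluate at each i in [0,9]:
  i=0: ✓ (witness j=1)
  i=1: ✓ (witness j=1)
  i=2: ✓ (witness j=3)
  i=3: ✓ (witness j=3)
  i=4: ✓ (witness j=5)
  i=5: ✓ (witness j=5)
  i=6: ✓ (witness j=6)
  i=7: ✓ (witness j=7)
  i=8: ✗ (none in [8,9])
  i=9: ✓ (witness j=10)
Positions where it holds: {0, 1, 2, 3, 4, 5, 6, 7, 9} → 9.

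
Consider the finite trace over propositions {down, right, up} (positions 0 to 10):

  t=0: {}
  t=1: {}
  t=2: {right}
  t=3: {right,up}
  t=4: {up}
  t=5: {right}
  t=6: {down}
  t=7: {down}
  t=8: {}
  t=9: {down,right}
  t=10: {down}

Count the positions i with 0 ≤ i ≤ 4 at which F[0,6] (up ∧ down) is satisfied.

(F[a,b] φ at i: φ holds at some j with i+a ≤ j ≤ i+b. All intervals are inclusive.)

Evaluate at each i in [0,4]:
  i=0: ✗ (none in [0,6])
  i=1: ✗ (none in [1,7])
  i=2: ✗ (none in [2,8])
  i=3: ✗ (none in [3,9])
  i=4: ✗ (none in [4,10])
Positions where it holds: {} → 0.

0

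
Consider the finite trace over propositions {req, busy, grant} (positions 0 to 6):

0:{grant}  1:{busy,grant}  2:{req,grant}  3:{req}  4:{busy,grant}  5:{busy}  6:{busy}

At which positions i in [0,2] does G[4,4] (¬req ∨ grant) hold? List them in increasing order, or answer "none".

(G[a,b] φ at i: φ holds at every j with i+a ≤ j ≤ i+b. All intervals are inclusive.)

Evaluate at each i in [0,2]:
  i=0: ✓ (all of [4,4])
  i=1: ✓ (all of [5,5])
  i=2: ✓ (all of [6,6])

0, 1, 2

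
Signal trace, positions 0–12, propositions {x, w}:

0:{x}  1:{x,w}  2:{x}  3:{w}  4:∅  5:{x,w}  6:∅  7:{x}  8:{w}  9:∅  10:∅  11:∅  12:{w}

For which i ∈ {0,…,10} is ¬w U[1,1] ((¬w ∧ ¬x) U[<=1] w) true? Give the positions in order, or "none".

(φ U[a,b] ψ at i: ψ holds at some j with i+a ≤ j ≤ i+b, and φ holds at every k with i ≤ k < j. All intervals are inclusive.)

Evaluate at each i in [0,10]:
  i=0: ✓ (rhs at j=1; lhs holds on [0,0])
  i=1: ✗ (no rhs in [2,2])
  i=2: ✓ (rhs at j=3; lhs holds on [2,2])
  i=3: ✗ (lhs fails at k=3 before rhs at j=4)
  i=4: ✓ (rhs at j=5; lhs holds on [4,4])
  i=5: ✗ (no rhs in [6,6])
  i=6: ✗ (no rhs in [7,7])
  i=7: ✓ (rhs at j=8; lhs holds on [7,7])
  i=8: ✗ (no rhs in [9,9])
  i=9: ✗ (no rhs in [10,10])
  i=10: ✓ (rhs at j=11; lhs holds on [10,10])

0, 2, 4, 7, 10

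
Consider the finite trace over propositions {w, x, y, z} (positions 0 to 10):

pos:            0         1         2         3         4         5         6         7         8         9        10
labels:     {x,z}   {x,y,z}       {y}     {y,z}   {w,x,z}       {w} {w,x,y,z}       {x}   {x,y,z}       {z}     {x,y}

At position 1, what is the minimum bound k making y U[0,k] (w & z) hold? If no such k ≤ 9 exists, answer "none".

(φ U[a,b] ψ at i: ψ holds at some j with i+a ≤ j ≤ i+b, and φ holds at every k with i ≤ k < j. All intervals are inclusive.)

3

Need earliest j ≥ 1 with (w & z), and y at every k in [1,j-1].
  j=1: rhs fails.
  j=2: rhs fails.
  j=3: rhs fails.
  j=4: rhs holds; lhs holds on [1,3]. k = 3.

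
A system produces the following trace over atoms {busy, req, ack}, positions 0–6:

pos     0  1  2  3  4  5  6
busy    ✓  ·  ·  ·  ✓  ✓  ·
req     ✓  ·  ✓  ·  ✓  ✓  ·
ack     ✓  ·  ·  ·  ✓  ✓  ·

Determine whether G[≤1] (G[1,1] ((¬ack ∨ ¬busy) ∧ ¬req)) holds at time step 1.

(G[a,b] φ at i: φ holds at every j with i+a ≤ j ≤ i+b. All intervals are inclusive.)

Check G[1,1] ((¬ack ∨ ¬busy) ∧ ¬req) at every j in [1,2]:
  j=1: fails at 2
  j=2: holds on [3,3]
Fails at j=1 → formula fails.

No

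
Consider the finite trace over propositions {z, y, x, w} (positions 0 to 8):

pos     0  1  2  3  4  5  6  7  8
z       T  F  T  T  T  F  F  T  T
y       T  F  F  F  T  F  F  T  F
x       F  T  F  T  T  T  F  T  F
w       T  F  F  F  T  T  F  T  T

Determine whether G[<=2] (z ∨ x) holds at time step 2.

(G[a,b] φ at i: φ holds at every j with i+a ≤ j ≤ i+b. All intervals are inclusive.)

True

Check (z ∨ x) at every j in [2,4]:
  j=2: true
  j=3: true
  j=4: true
All positions satisfy it → formula holds.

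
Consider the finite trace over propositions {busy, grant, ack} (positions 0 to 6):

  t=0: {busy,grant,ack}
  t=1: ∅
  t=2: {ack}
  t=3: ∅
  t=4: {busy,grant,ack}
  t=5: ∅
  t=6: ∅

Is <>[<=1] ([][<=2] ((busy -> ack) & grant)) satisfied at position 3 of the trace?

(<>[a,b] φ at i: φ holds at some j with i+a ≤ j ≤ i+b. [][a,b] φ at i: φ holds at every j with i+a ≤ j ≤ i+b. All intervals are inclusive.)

Check [][<=2] ((busy -> ack) & grant) at each j in [3,4]:
  j=3: fails at 3
  j=4: fails at 5
No position in the window satisfies it → formula fails.

Does not hold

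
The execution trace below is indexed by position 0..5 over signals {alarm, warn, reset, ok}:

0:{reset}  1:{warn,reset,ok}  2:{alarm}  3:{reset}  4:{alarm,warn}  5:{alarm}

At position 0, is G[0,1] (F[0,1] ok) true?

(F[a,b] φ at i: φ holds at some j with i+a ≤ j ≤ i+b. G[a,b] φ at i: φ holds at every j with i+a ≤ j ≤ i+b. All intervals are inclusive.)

Check F[0,1] ok at every j in [0,1]:
  j=0: holds (witness at 1)
  j=1: holds (witness at 1)
All positions satisfy it → formula holds.

Yes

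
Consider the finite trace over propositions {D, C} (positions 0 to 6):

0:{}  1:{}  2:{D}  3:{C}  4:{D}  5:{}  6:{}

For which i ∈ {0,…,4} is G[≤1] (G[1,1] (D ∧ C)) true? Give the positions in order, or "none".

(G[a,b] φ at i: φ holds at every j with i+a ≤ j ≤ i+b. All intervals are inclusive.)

none

Evaluate at each i in [0,4]:
  i=0: ✗ (fails at j=0)
  i=1: ✗ (fails at j=1)
  i=2: ✗ (fails at j=2)
  i=3: ✗ (fails at j=3)
  i=4: ✗ (fails at j=4)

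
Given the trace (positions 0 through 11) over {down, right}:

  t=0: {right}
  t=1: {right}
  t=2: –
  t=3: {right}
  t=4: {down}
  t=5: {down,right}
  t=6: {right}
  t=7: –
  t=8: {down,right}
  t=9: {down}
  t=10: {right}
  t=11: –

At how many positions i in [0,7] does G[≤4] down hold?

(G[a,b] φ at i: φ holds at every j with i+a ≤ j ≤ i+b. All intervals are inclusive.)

Evaluate at each i in [0,7]:
  i=0: ✗ (fails at j=0)
  i=1: ✗ (fails at j=1)
  i=2: ✗ (fails at j=2)
  i=3: ✗ (fails at j=3)
  i=4: ✗ (fails at j=6)
  i=5: ✗ (fails at j=6)
  i=6: ✗ (fails at j=6)
  i=7: ✗ (fails at j=7)
Positions where it holds: {} → 0.

0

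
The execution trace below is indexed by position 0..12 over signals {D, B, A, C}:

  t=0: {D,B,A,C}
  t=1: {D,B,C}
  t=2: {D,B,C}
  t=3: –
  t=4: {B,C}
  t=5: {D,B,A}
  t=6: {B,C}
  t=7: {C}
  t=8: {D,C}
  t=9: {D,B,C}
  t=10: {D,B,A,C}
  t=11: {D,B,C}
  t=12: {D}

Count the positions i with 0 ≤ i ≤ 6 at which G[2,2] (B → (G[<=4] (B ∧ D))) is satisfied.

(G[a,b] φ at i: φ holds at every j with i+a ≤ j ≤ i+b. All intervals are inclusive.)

3

Evaluate at each i in [0,6]:
  i=0: ✗ (fails at j=2)
  i=1: ✓ (all of [3,3])
  i=2: ✗ (fails at j=4)
  i=3: ✗ (fails at j=5)
  i=4: ✗ (fails at j=6)
  i=5: ✓ (all of [7,7])
  i=6: ✓ (all of [8,8])
Positions where it holds: {1, 5, 6} → 3.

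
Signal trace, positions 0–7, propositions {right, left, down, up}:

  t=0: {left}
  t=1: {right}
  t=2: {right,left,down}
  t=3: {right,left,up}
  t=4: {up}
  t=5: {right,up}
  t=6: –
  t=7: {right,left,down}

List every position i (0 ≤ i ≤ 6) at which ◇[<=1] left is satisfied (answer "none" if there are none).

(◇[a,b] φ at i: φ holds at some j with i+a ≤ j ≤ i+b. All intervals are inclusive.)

Evaluate at each i in [0,6]:
  i=0: ✓ (witness j=0)
  i=1: ✓ (witness j=2)
  i=2: ✓ (witness j=2)
  i=3: ✓ (witness j=3)
  i=4: ✗ (none in [4,5])
  i=5: ✗ (none in [5,6])
  i=6: ✓ (witness j=7)

0, 1, 2, 3, 6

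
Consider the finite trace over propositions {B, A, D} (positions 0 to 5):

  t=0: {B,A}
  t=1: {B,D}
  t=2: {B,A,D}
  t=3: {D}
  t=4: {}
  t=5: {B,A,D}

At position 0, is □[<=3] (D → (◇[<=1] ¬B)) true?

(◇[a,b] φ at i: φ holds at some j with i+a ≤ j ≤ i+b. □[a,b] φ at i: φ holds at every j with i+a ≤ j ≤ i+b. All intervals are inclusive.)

Does not hold

Check (D → (◇[<=1] ¬B)) at every j in [0,3]:
  j=0: antecedent false → ✓
  j=1: antecedent true; consequent fails (none in [1,2]) → ✗
  j=2: antecedent true; consequent holds (witness at 3) → ✓
  j=3: antecedent true; consequent holds (witness at 3) → ✓
Fails at j=1 → formula fails.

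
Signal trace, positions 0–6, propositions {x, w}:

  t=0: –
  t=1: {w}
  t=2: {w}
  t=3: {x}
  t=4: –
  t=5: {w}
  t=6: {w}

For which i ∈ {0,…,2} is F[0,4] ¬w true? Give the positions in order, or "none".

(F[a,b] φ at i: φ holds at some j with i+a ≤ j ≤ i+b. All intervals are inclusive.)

0, 1, 2

Evaluate at each i in [0,2]:
  i=0: ✓ (witness j=0)
  i=1: ✓ (witness j=3)
  i=2: ✓ (witness j=3)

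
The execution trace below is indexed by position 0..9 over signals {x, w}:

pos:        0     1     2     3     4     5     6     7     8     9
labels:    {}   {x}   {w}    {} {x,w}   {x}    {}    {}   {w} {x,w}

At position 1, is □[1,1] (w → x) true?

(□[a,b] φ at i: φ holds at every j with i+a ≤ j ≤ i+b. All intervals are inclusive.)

Check (w → x) at every j in [2,2]:
  j=2: antecedent true; consequent false → ✗
Fails at j=2 → formula fails.

False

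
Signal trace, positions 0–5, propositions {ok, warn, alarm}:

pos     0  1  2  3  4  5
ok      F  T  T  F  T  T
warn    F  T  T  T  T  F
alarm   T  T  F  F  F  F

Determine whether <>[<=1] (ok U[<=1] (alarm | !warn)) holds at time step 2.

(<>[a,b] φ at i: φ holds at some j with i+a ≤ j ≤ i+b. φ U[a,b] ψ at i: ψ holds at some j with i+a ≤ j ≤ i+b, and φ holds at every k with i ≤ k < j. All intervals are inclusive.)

Does not hold

Check (ok U[<=1] (alarm | !warn)) at each j in [2,3]:
  j=2: fails
  j=3: fails
No position in the window satisfies it → formula fails.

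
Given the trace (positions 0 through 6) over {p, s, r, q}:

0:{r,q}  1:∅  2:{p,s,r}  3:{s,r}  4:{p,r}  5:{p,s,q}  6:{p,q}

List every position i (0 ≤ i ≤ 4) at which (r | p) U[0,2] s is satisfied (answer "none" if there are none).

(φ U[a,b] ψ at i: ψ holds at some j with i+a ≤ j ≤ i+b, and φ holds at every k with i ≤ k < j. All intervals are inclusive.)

2, 3, 4

Evaluate at each i in [0,4]:
  i=0: ✗ (lhs fails at k=1 before rhs at j=2)
  i=1: ✗ (lhs fails at k=1 before rhs at j=2)
  i=2: ✓ (rhs at j=2)
  i=3: ✓ (rhs at j=3)
  i=4: ✓ (rhs at j=5; lhs holds on [4,4])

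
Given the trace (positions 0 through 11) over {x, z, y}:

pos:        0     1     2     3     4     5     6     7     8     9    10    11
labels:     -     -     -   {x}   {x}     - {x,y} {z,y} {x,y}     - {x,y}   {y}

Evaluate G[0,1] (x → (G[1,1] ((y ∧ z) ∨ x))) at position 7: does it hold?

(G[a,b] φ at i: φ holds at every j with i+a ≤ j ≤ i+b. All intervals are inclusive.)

Check (x → (G[1,1] ((y ∧ z) ∨ x))) at every j in [7,8]:
  j=7: antecedent false → ✓
  j=8: antecedent true; consequent fails at 9 → ✗
Fails at j=8 → formula fails.

False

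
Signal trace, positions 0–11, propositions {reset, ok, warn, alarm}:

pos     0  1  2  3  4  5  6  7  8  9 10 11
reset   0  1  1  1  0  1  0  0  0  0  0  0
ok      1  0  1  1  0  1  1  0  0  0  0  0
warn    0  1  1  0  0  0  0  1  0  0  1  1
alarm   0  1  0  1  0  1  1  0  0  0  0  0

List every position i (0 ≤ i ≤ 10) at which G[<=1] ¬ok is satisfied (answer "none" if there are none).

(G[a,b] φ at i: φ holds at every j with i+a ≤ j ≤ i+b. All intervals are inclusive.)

7, 8, 9, 10

Evaluate at each i in [0,10]:
  i=0: ✗ (fails at j=0)
  i=1: ✗ (fails at j=2)
  i=2: ✗ (fails at j=2)
  i=3: ✗ (fails at j=3)
  i=4: ✗ (fails at j=5)
  i=5: ✗ (fails at j=5)
  i=6: ✗ (fails at j=6)
  i=7: ✓ (all of [7,8])
  i=8: ✓ (all of [8,9])
  i=9: ✓ (all of [9,10])
  i=10: ✓ (all of [10,11])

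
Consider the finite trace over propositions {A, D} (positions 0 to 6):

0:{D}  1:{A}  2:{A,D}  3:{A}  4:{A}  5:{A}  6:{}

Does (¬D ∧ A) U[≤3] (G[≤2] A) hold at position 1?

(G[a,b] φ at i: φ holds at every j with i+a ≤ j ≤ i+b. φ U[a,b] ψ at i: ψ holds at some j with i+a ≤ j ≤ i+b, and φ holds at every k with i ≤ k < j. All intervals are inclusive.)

Need some j in [1,4] with G[≤2] A, and (¬D ∧ A) at every k in [1,j-1].
  j=1: G[≤2] A holds; no prefix to check → satisfied.

True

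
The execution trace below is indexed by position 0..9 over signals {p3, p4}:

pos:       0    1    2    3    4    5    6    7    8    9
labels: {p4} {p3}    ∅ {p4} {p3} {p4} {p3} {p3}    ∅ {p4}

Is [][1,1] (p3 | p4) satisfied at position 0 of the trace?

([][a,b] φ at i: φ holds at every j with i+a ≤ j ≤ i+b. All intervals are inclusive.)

Check (p3 | p4) at every j in [1,1]:
  j=1: true
All positions satisfy it → formula holds.

Holds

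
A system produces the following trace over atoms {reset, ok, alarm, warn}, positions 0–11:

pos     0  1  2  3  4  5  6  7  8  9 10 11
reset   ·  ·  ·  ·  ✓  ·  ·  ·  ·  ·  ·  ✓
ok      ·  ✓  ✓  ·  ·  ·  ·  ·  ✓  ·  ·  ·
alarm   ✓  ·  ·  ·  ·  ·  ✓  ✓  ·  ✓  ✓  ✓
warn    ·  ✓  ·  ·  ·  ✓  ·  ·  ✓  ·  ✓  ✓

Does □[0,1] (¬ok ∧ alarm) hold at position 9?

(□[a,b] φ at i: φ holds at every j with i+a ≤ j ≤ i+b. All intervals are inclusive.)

Check (¬ok ∧ alarm) at every j in [9,10]:
  j=9: true
  j=10: true
All positions satisfy it → formula holds.

Holds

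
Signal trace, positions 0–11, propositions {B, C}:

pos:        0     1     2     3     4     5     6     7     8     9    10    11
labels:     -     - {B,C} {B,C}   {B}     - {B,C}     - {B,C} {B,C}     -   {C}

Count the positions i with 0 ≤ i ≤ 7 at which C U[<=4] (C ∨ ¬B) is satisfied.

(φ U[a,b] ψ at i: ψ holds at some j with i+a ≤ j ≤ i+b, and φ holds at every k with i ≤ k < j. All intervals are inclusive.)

Evaluate at each i in [0,7]:
  i=0: ✓ (rhs at j=0)
  i=1: ✓ (rhs at j=1)
  i=2: ✓ (rhs at j=2)
  i=3: ✓ (rhs at j=3)
  i=4: ✗ (lhs fails at k=4 before rhs at j=5)
  i=5: ✓ (rhs at j=5)
  i=6: ✓ (rhs at j=6)
  i=7: ✓ (rhs at j=7)
Positions where it holds: {0, 1, 2, 3, 5, 6, 7} → 7.

7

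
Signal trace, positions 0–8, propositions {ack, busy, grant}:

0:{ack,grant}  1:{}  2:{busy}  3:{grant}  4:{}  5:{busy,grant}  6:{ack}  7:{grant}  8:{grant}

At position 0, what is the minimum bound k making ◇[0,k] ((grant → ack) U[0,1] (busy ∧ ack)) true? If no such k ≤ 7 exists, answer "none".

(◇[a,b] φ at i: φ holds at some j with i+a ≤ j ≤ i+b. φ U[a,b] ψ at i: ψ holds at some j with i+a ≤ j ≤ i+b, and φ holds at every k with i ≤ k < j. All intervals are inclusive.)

Scan j = 0,1,… for ((grant → ack) U[0,1] (busy ∧ ack)):
  j=0: fails
  j=1: fails
  j=2: fails
  j=3: fails
  j=4: fails
  j=5: fails
  j=6: fails
  j=7: fails
No j in [0,7] satisfies it → none.

none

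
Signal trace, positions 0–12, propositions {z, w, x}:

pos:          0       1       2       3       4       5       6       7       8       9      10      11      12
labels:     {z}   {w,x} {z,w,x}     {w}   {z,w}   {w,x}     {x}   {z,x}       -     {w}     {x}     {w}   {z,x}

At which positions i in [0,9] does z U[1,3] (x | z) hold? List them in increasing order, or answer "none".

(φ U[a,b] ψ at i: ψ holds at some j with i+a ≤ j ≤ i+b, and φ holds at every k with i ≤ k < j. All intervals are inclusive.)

Evaluate at each i in [0,9]:
  i=0: ✓ (rhs at j=1; lhs holds on [0,0])
  i=1: ✗ (lhs fails at k=1 before rhs at j=2)
  i=2: ✗ (lhs fails at k=3 before rhs at j=4)
  i=3: ✗ (lhs fails at k=3 before rhs at j=4)
  i=4: ✓ (rhs at j=5; lhs holds on [4,4])
  i=5: ✗ (lhs fails at k=5 before rhs at j=6)
  i=6: ✗ (lhs fails at k=6 before rhs at j=7)
  i=7: ✗ (lhs fails at k=8 before rhs at j=10)
  i=8: ✗ (lhs fails at k=8 before rhs at j=10)
  i=9: ✗ (lhs fails at k=9 before rhs at j=10)

0, 4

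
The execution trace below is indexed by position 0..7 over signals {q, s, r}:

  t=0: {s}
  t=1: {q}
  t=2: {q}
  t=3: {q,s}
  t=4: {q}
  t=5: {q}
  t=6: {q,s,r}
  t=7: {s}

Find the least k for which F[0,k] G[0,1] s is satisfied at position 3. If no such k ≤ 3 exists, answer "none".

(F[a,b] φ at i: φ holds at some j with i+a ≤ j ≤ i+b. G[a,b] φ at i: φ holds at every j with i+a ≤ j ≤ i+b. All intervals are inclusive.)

Scan j = 3,4,… for G[0,1] s:
  j=3: fails
  j=4: fails
  j=5: fails
  j=6: holds
First hit at j=6, so smallest k = 6-3 = 3.

3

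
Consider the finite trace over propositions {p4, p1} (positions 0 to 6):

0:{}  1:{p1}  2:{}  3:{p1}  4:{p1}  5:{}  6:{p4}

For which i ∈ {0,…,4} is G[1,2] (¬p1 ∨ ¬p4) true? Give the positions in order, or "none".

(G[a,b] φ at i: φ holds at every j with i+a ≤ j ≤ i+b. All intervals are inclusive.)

0, 1, 2, 3, 4

Evaluate at each i in [0,4]:
  i=0: ✓ (all of [1,2])
  i=1: ✓ (all of [2,3])
  i=2: ✓ (all of [3,4])
  i=3: ✓ (all of [4,5])
  i=4: ✓ (all of [5,6])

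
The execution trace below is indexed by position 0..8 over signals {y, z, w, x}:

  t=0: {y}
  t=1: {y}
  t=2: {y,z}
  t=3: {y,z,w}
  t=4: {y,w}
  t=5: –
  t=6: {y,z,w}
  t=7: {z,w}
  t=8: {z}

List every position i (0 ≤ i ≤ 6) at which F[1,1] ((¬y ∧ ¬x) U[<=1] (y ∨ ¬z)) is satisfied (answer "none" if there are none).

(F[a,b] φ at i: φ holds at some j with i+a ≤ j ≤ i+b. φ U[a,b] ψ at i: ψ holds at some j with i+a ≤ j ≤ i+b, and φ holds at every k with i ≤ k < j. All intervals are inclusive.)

0, 1, 2, 3, 4, 5

Evaluate at each i in [0,6]:
  i=0: ✓ (witness j=1)
  i=1: ✓ (witness j=2)
  i=2: ✓ (witness j=3)
  i=3: ✓ (witness j=4)
  i=4: ✓ (witness j=5)
  i=5: ✓ (witness j=6)
  i=6: ✗ (none in [7,7])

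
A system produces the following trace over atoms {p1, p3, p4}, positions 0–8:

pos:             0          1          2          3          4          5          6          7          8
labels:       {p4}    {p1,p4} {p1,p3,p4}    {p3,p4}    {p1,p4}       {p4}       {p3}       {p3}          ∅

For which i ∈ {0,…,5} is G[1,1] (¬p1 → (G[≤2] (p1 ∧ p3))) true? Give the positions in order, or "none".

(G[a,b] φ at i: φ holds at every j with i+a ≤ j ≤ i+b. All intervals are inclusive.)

0, 1, 3

Evaluate at each i in [0,5]:
  i=0: ✓ (all of [1,1])
  i=1: ✓ (all of [2,2])
  i=2: ✗ (fails at j=3)
  i=3: ✓ (all of [4,4])
  i=4: ✗ (fails at j=5)
  i=5: ✗ (fails at j=6)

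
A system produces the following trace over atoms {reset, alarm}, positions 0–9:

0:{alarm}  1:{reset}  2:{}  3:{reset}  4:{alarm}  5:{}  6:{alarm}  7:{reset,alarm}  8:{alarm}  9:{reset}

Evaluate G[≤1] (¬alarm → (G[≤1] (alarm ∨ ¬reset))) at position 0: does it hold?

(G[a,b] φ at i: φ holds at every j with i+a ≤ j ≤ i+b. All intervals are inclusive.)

Check (¬alarm → (G[≤1] (alarm ∨ ¬reset))) at every j in [0,1]:
  j=0: antecedent false → ✓
  j=1: antecedent true; consequent fails at 1 → ✗
Fails at j=1 → formula fails.

Does not hold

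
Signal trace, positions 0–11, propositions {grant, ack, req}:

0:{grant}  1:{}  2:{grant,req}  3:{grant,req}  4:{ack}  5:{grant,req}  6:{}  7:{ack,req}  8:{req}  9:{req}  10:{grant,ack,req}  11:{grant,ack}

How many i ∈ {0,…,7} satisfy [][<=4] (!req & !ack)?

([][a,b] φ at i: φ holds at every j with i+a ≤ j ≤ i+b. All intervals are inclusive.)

0

Evaluate at each i in [0,7]:
  i=0: ✗ (fails at j=2)
  i=1: ✗ (fails at j=2)
  i=2: ✗ (fails at j=2)
  i=3: ✗ (fails at j=3)
  i=4: ✗ (fails at j=4)
  i=5: ✗ (fails at j=5)
  i=6: ✗ (fails at j=7)
  i=7: ✗ (fails at j=7)
Positions where it holds: {} → 0.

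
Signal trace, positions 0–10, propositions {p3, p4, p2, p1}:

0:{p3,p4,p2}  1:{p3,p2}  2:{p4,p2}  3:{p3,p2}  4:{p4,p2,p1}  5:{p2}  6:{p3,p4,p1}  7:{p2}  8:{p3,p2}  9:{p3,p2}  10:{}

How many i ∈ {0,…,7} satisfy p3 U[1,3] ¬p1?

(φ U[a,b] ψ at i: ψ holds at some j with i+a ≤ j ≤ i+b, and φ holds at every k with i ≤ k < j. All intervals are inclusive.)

3

Evaluate at each i in [0,7]:
  i=0: ✓ (rhs at j=1; lhs holds on [0,0])
  i=1: ✓ (rhs at j=2; lhs holds on [1,1])
  i=2: ✗ (lhs fails at k=2 before rhs at j=3)
  i=3: ✗ (lhs fails at k=4 before rhs at j=5)
  i=4: ✗ (lhs fails at k=4 before rhs at j=5)
  i=5: ✗ (lhs fails at k=5 before rhs at j=7)
  i=6: ✓ (rhs at j=7; lhs holds on [6,6])
  i=7: ✗ (lhs fails at k=7 before rhs at j=8)
Positions where it holds: {0, 1, 6} → 3.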